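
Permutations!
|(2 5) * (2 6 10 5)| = 3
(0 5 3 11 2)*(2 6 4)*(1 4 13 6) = (0 5 3 11 1 4 2)(6 13) = [5, 4, 0, 11, 2, 3, 13, 7, 8, 9, 10, 1, 12, 6]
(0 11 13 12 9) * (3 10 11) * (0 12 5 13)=(0 3 10 11)(5 13)(9 12)=[3, 1, 2, 10, 4, 13, 6, 7, 8, 12, 11, 0, 9, 5]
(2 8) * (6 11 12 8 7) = (2 7 6 11 12 8) = [0, 1, 7, 3, 4, 5, 11, 6, 2, 9, 10, 12, 8]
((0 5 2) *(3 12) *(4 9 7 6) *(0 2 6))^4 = [9, 1, 2, 3, 5, 7, 0, 4, 8, 6, 10, 11, 12] = (12)(0 9 6)(4 5 7)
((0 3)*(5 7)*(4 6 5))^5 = (0 3)(4 6 5 7) = [3, 1, 2, 0, 6, 7, 5, 4]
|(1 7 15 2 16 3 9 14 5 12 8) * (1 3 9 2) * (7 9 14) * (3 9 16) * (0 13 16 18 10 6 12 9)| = |(0 13 16 14 5 9 7 15 1 18 10 6 12 8)(2 3)| = 14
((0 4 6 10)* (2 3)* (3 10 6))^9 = (0 10 2 3 4) = [10, 1, 3, 4, 0, 5, 6, 7, 8, 9, 2]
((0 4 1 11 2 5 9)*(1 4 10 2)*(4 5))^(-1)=(0 9 5 4 2 10)(1 11)=[9, 11, 10, 3, 2, 4, 6, 7, 8, 5, 0, 1]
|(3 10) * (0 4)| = 2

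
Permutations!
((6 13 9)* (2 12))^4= (6 13 9)= [0, 1, 2, 3, 4, 5, 13, 7, 8, 6, 10, 11, 12, 9]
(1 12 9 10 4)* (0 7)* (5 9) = (0 7)(1 12 5 9 10 4) = [7, 12, 2, 3, 1, 9, 6, 0, 8, 10, 4, 11, 5]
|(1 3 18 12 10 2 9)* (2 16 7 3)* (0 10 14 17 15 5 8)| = 12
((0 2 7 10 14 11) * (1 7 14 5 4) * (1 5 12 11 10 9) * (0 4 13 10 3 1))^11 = (0 1 2 7 14 9 3)(4 11 12 10 13 5) = [1, 2, 7, 0, 11, 4, 6, 14, 8, 3, 13, 12, 10, 5, 9]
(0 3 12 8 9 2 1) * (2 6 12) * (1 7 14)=(0 3 2 7 14 1)(6 12 8 9)=[3, 0, 7, 2, 4, 5, 12, 14, 9, 6, 10, 11, 8, 13, 1]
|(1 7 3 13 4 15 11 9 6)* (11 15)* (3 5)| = |(15)(1 7 5 3 13 4 11 9 6)| = 9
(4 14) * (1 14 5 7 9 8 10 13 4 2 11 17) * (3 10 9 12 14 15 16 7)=(1 15 16 7 12 14 2 11 17)(3 10 13 4 5)(8 9)=[0, 15, 11, 10, 5, 3, 6, 12, 9, 8, 13, 17, 14, 4, 2, 16, 7, 1]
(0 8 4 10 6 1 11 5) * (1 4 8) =(0 1 11 5)(4 10 6) =[1, 11, 2, 3, 10, 0, 4, 7, 8, 9, 6, 5]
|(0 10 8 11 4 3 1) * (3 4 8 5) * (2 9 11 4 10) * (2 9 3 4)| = 21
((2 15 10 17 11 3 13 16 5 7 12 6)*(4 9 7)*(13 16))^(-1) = (2 6 12 7 9 4 5 16 3 11 17 10 15) = [0, 1, 6, 11, 5, 16, 12, 9, 8, 4, 15, 17, 7, 13, 14, 2, 3, 10]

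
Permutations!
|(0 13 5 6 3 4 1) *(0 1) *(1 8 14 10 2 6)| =|(0 13 5 1 8 14 10 2 6 3 4)| =11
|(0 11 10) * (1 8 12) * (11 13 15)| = 15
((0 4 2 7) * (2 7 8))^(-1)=(0 7 4)(2 8)=[7, 1, 8, 3, 0, 5, 6, 4, 2]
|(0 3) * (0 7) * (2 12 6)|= |(0 3 7)(2 12 6)|= 3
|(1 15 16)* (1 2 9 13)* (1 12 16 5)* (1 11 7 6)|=30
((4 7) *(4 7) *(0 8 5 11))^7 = (0 11 5 8) = [11, 1, 2, 3, 4, 8, 6, 7, 0, 9, 10, 5]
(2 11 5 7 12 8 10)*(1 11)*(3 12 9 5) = (1 11 3 12 8 10 2)(5 7 9) = [0, 11, 1, 12, 4, 7, 6, 9, 10, 5, 2, 3, 8]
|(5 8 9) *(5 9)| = 2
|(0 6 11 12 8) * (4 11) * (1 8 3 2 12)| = 6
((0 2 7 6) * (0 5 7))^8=(5 6 7)=[0, 1, 2, 3, 4, 6, 7, 5]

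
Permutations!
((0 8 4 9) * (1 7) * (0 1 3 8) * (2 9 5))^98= (1 3 4 2)(5 9 7 8)= [0, 3, 1, 4, 2, 9, 6, 8, 5, 7]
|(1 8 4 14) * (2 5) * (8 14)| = |(1 14)(2 5)(4 8)| = 2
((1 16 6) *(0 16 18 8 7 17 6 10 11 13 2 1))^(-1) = (0 6 17 7 8 18 1 2 13 11 10 16) = [6, 2, 13, 3, 4, 5, 17, 8, 18, 9, 16, 10, 12, 11, 14, 15, 0, 7, 1]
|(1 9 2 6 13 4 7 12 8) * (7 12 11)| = 8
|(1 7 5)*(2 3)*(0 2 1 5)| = |(0 2 3 1 7)| = 5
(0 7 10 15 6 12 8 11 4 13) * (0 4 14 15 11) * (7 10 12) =(0 10 11 14 15 6 7 12 8)(4 13) =[10, 1, 2, 3, 13, 5, 7, 12, 0, 9, 11, 14, 8, 4, 15, 6]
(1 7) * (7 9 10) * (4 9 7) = (1 7)(4 9 10) = [0, 7, 2, 3, 9, 5, 6, 1, 8, 10, 4]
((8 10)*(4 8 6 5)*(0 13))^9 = [13, 1, 2, 3, 5, 6, 10, 7, 4, 9, 8, 11, 12, 0] = (0 13)(4 5 6 10 8)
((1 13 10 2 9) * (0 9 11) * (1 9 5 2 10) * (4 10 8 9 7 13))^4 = (1 9 4 7 10 13 8) = [0, 9, 2, 3, 7, 5, 6, 10, 1, 4, 13, 11, 12, 8]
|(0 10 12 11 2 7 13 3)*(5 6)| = 8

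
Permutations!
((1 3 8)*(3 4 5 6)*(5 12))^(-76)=(1 4 12 5 6 3 8)=[0, 4, 2, 8, 12, 6, 3, 7, 1, 9, 10, 11, 5]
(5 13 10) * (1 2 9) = (1 2 9)(5 13 10) = [0, 2, 9, 3, 4, 13, 6, 7, 8, 1, 5, 11, 12, 10]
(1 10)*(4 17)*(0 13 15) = (0 13 15)(1 10)(4 17) = [13, 10, 2, 3, 17, 5, 6, 7, 8, 9, 1, 11, 12, 15, 14, 0, 16, 4]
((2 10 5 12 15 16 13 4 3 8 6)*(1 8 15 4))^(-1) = [0, 13, 6, 4, 12, 10, 8, 7, 1, 9, 2, 11, 5, 16, 14, 3, 15] = (1 13 16 15 3 4 12 5 10 2 6 8)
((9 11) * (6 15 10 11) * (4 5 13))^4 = (4 5 13)(6 9 11 10 15) = [0, 1, 2, 3, 5, 13, 9, 7, 8, 11, 15, 10, 12, 4, 14, 6]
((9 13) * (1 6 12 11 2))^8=(13)(1 11 6 2 12)=[0, 11, 12, 3, 4, 5, 2, 7, 8, 9, 10, 6, 1, 13]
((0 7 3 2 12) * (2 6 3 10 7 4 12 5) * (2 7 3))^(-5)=(0 4 12)(2 5 7 10 3 6)=[4, 1, 5, 6, 12, 7, 2, 10, 8, 9, 3, 11, 0]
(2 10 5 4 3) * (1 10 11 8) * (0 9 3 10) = (0 9 3 2 11 8 1)(4 10 5) = [9, 0, 11, 2, 10, 4, 6, 7, 1, 3, 5, 8]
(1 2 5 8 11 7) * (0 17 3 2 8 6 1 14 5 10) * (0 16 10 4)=[17, 8, 4, 2, 0, 6, 1, 14, 11, 9, 16, 7, 12, 13, 5, 15, 10, 3]=(0 17 3 2 4)(1 8 11 7 14 5 6)(10 16)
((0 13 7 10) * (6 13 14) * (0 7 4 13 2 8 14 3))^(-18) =(2 14)(6 8) =[0, 1, 14, 3, 4, 5, 8, 7, 6, 9, 10, 11, 12, 13, 2]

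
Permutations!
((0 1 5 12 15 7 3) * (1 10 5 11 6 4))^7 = (15)(1 4 6 11) = [0, 4, 2, 3, 6, 5, 11, 7, 8, 9, 10, 1, 12, 13, 14, 15]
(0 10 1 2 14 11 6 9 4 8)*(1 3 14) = (0 10 3 14 11 6 9 4 8)(1 2) = [10, 2, 1, 14, 8, 5, 9, 7, 0, 4, 3, 6, 12, 13, 11]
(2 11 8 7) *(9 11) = [0, 1, 9, 3, 4, 5, 6, 2, 7, 11, 10, 8] = (2 9 11 8 7)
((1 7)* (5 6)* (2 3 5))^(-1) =(1 7)(2 6 5 3) =[0, 7, 6, 2, 4, 3, 5, 1]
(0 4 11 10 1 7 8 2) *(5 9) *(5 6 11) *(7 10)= (0 4 5 9 6 11 7 8 2)(1 10)= [4, 10, 0, 3, 5, 9, 11, 8, 2, 6, 1, 7]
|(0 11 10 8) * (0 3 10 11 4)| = 6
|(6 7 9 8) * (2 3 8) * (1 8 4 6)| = |(1 8)(2 3 4 6 7 9)| = 6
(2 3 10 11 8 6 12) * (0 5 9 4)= (0 5 9 4)(2 3 10 11 8 6 12)= [5, 1, 3, 10, 0, 9, 12, 7, 6, 4, 11, 8, 2]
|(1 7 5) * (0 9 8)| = |(0 9 8)(1 7 5)| = 3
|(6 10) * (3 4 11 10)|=|(3 4 11 10 6)|=5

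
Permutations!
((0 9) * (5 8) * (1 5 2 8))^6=(9)=[0, 1, 2, 3, 4, 5, 6, 7, 8, 9]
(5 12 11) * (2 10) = [0, 1, 10, 3, 4, 12, 6, 7, 8, 9, 2, 5, 11] = (2 10)(5 12 11)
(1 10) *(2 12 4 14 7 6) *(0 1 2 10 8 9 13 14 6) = (0 1 8 9 13 14 7)(2 12 4 6 10) = [1, 8, 12, 3, 6, 5, 10, 0, 9, 13, 2, 11, 4, 14, 7]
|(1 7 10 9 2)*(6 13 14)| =|(1 7 10 9 2)(6 13 14)| =15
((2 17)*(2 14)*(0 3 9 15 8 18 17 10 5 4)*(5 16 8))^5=(0 4 5 15 9 3)(2 17 8 10 14 18 16)=[4, 1, 17, 0, 5, 15, 6, 7, 10, 3, 14, 11, 12, 13, 18, 9, 2, 8, 16]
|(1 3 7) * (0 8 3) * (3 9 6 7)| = 6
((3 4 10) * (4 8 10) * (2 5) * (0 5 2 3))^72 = (0 3 10 5 8) = [3, 1, 2, 10, 4, 8, 6, 7, 0, 9, 5]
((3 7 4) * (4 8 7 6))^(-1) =(3 4 6)(7 8) =[0, 1, 2, 4, 6, 5, 3, 8, 7]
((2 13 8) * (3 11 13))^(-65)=(13)=[0, 1, 2, 3, 4, 5, 6, 7, 8, 9, 10, 11, 12, 13]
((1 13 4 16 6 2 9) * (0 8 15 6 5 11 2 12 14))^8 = [15, 1, 2, 3, 4, 5, 14, 7, 6, 9, 10, 11, 0, 13, 8, 12, 16] = (16)(0 15 12)(6 14 8)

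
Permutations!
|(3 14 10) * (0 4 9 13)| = 12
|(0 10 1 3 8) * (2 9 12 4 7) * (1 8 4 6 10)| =|(0 1 3 4 7 2 9 12 6 10 8)| =11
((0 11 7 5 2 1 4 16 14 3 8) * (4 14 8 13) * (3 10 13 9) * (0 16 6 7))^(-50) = (16)(1 4 2 13 5 10 7 14 6) = [0, 4, 13, 3, 2, 10, 1, 14, 8, 9, 7, 11, 12, 5, 6, 15, 16]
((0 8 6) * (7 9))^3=[0, 1, 2, 3, 4, 5, 6, 9, 8, 7]=(7 9)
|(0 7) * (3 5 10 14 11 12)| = 6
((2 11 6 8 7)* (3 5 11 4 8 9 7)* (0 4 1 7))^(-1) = [9, 2, 7, 8, 0, 3, 11, 1, 4, 6, 10, 5] = (0 9 6 11 5 3 8 4)(1 2 7)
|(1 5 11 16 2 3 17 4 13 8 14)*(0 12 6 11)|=14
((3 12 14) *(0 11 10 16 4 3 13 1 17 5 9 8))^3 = (0 16 12 1 9 11 4 14 17 8 10 3 13 5) = [16, 9, 2, 13, 14, 0, 6, 7, 10, 11, 3, 4, 1, 5, 17, 15, 12, 8]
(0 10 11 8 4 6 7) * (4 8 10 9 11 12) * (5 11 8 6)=(0 9 8 6 7)(4 5 11 10 12)=[9, 1, 2, 3, 5, 11, 7, 0, 6, 8, 12, 10, 4]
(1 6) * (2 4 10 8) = (1 6)(2 4 10 8) = [0, 6, 4, 3, 10, 5, 1, 7, 2, 9, 8]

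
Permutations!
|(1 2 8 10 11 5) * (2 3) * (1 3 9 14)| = 6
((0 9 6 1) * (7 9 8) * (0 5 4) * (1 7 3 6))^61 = [5, 7, 2, 0, 1, 9, 8, 3, 4, 6] = (0 5 9 6 8 4 1 7 3)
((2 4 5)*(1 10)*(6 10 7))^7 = (1 10 6 7)(2 4 5) = [0, 10, 4, 3, 5, 2, 7, 1, 8, 9, 6]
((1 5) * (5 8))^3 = (8) = [0, 1, 2, 3, 4, 5, 6, 7, 8]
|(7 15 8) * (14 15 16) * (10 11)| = 10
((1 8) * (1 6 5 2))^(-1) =[0, 2, 5, 3, 4, 6, 8, 7, 1] =(1 2 5 6 8)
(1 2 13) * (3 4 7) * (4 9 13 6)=(1 2 6 4 7 3 9 13)=[0, 2, 6, 9, 7, 5, 4, 3, 8, 13, 10, 11, 12, 1]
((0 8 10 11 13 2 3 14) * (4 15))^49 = (0 8 10 11 13 2 3 14)(4 15) = [8, 1, 3, 14, 15, 5, 6, 7, 10, 9, 11, 13, 12, 2, 0, 4]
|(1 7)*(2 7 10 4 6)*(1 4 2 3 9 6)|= |(1 10 2 7 4)(3 9 6)|= 15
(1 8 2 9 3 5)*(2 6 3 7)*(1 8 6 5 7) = (1 6 3 7 2 9)(5 8) = [0, 6, 9, 7, 4, 8, 3, 2, 5, 1]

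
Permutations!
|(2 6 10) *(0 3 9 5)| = 12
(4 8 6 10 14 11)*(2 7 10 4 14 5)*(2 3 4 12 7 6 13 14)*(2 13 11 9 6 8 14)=(2 8 11 13)(3 4 14 9 6 12 7 10 5)=[0, 1, 8, 4, 14, 3, 12, 10, 11, 6, 5, 13, 7, 2, 9]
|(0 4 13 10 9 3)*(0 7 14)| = 8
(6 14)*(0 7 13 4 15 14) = (0 7 13 4 15 14 6) = [7, 1, 2, 3, 15, 5, 0, 13, 8, 9, 10, 11, 12, 4, 6, 14]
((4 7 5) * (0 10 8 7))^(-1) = (0 4 5 7 8 10) = [4, 1, 2, 3, 5, 7, 6, 8, 10, 9, 0]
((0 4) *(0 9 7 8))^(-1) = (0 8 7 9 4) = [8, 1, 2, 3, 0, 5, 6, 9, 7, 4]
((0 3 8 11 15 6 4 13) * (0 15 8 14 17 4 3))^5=(3 15 4 14 6 13 17)(8 11)=[0, 1, 2, 15, 14, 5, 13, 7, 11, 9, 10, 8, 12, 17, 6, 4, 16, 3]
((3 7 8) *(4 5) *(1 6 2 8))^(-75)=(1 8)(2 7)(3 6)(4 5)=[0, 8, 7, 6, 5, 4, 3, 2, 1]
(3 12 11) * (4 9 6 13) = (3 12 11)(4 9 6 13) = [0, 1, 2, 12, 9, 5, 13, 7, 8, 6, 10, 3, 11, 4]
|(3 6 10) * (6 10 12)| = |(3 10)(6 12)| = 2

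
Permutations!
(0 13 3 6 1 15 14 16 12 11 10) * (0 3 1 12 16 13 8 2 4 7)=(16)(0 8 2 4 7)(1 15 14 13)(3 6 12 11 10)=[8, 15, 4, 6, 7, 5, 12, 0, 2, 9, 3, 10, 11, 1, 13, 14, 16]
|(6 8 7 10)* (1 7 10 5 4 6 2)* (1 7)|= |(2 7 5 4 6 8 10)|= 7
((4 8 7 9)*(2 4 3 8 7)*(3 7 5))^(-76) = [0, 1, 8, 5, 2, 4, 6, 7, 3, 9] = (9)(2 8 3 5 4)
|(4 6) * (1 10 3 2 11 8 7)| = |(1 10 3 2 11 8 7)(4 6)| = 14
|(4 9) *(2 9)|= 3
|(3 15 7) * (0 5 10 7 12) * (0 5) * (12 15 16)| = 6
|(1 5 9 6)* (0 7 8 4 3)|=20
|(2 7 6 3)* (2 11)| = 5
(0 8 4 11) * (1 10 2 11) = (0 8 4 1 10 2 11) = [8, 10, 11, 3, 1, 5, 6, 7, 4, 9, 2, 0]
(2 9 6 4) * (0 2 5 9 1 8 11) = (0 2 1 8 11)(4 5 9 6) = [2, 8, 1, 3, 5, 9, 4, 7, 11, 6, 10, 0]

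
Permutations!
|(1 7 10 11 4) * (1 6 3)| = |(1 7 10 11 4 6 3)| = 7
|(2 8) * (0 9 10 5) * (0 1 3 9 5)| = 6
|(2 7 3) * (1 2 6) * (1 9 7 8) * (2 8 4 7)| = 6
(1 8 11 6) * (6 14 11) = (1 8 6)(11 14) = [0, 8, 2, 3, 4, 5, 1, 7, 6, 9, 10, 14, 12, 13, 11]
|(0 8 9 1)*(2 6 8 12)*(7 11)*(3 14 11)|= 28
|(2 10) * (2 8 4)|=|(2 10 8 4)|=4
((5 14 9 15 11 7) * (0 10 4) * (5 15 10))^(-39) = [9, 1, 2, 3, 14, 10, 6, 7, 8, 0, 5, 11, 12, 13, 4, 15] = (15)(0 9)(4 14)(5 10)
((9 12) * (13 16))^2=(16)=[0, 1, 2, 3, 4, 5, 6, 7, 8, 9, 10, 11, 12, 13, 14, 15, 16]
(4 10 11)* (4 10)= (10 11)= [0, 1, 2, 3, 4, 5, 6, 7, 8, 9, 11, 10]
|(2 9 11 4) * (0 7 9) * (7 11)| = |(0 11 4 2)(7 9)| = 4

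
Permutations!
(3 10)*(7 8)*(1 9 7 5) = (1 9 7 8 5)(3 10) = [0, 9, 2, 10, 4, 1, 6, 8, 5, 7, 3]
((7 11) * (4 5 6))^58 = [0, 1, 2, 3, 5, 6, 4, 7, 8, 9, 10, 11] = (11)(4 5 6)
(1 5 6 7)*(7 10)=(1 5 6 10 7)=[0, 5, 2, 3, 4, 6, 10, 1, 8, 9, 7]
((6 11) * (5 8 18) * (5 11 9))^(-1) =(5 9 6 11 18 8) =[0, 1, 2, 3, 4, 9, 11, 7, 5, 6, 10, 18, 12, 13, 14, 15, 16, 17, 8]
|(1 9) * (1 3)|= |(1 9 3)|= 3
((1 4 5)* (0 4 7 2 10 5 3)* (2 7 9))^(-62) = (0 4 3)(1 10 9 5 2) = [4, 10, 1, 0, 3, 2, 6, 7, 8, 5, 9]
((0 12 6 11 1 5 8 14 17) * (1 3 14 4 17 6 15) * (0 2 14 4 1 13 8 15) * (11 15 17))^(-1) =(0 12)(1 8 13 15 6 14 2 17 5)(3 11 4) =[12, 8, 17, 11, 3, 1, 14, 7, 13, 9, 10, 4, 0, 15, 2, 6, 16, 5]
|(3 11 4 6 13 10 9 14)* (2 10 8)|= 10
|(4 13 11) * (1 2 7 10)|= 12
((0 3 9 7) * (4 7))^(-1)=(0 7 4 9 3)=[7, 1, 2, 0, 9, 5, 6, 4, 8, 3]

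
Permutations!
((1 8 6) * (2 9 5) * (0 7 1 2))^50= (0 1 6 9)(2 5 7 8)= [1, 6, 5, 3, 4, 7, 9, 8, 2, 0]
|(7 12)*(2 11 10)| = 6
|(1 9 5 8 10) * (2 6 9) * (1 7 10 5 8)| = 6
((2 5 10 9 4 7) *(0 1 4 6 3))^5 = (0 5)(1 10)(2 3)(4 9)(6 7) = [5, 10, 3, 2, 9, 0, 7, 6, 8, 4, 1]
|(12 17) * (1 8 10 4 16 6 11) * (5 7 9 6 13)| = |(1 8 10 4 16 13 5 7 9 6 11)(12 17)| = 22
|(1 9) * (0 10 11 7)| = |(0 10 11 7)(1 9)| = 4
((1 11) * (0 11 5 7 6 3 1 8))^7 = (0 11 8)(1 7 3 5 6) = [11, 7, 2, 5, 4, 6, 1, 3, 0, 9, 10, 8]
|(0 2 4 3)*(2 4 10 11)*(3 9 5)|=15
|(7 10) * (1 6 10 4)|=5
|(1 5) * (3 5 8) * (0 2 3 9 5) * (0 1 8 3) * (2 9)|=|(0 9 5 8 2)(1 3)|=10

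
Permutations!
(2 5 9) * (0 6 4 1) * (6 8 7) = (0 8 7 6 4 1)(2 5 9) = [8, 0, 5, 3, 1, 9, 4, 6, 7, 2]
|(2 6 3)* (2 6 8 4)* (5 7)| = 6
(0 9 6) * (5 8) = (0 9 6)(5 8) = [9, 1, 2, 3, 4, 8, 0, 7, 5, 6]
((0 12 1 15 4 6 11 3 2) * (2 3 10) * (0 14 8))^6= (0 11 12 10 1 2 15 14 4 8 6)= [11, 2, 15, 3, 8, 5, 0, 7, 6, 9, 1, 12, 10, 13, 4, 14]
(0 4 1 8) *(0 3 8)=(0 4 1)(3 8)=[4, 0, 2, 8, 1, 5, 6, 7, 3]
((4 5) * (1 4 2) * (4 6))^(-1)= (1 2 5 4 6)= [0, 2, 5, 3, 6, 4, 1]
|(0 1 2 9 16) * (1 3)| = |(0 3 1 2 9 16)| = 6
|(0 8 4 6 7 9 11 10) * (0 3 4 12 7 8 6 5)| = |(0 6 8 12 7 9 11 10 3 4 5)| = 11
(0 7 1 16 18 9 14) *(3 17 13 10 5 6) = [7, 16, 2, 17, 4, 6, 3, 1, 8, 14, 5, 11, 12, 10, 0, 15, 18, 13, 9] = (0 7 1 16 18 9 14)(3 17 13 10 5 6)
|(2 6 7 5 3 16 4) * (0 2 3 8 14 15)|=24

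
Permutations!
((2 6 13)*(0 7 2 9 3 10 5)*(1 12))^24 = (0 3 6)(2 5 9)(7 10 13) = [3, 1, 5, 6, 4, 9, 0, 10, 8, 2, 13, 11, 12, 7]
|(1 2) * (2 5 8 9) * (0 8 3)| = |(0 8 9 2 1 5 3)| = 7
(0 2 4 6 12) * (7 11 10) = [2, 1, 4, 3, 6, 5, 12, 11, 8, 9, 7, 10, 0] = (0 2 4 6 12)(7 11 10)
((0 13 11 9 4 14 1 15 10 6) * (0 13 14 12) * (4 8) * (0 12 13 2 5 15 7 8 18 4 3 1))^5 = [14, 7, 2, 1, 4, 5, 6, 8, 3, 9, 10, 11, 12, 13, 0, 15, 16, 17, 18] = (18)(0 14)(1 7 8 3)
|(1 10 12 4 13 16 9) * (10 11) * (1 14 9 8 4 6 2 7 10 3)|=|(1 11 3)(2 7 10 12 6)(4 13 16 8)(9 14)|=60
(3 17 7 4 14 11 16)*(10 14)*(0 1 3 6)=(0 1 3 17 7 4 10 14 11 16 6)=[1, 3, 2, 17, 10, 5, 0, 4, 8, 9, 14, 16, 12, 13, 11, 15, 6, 7]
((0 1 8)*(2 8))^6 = (0 2)(1 8) = [2, 8, 0, 3, 4, 5, 6, 7, 1]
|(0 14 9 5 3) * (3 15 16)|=|(0 14 9 5 15 16 3)|=7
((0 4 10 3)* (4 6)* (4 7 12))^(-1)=(0 3 10 4 12 7 6)=[3, 1, 2, 10, 12, 5, 0, 6, 8, 9, 4, 11, 7]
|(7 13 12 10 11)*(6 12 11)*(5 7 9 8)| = 6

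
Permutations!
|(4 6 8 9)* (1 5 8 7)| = 7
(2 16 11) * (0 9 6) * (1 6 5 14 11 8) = (0 9 5 14 11 2 16 8 1 6) = [9, 6, 16, 3, 4, 14, 0, 7, 1, 5, 10, 2, 12, 13, 11, 15, 8]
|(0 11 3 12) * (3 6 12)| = 4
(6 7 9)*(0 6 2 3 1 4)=[6, 4, 3, 1, 0, 5, 7, 9, 8, 2]=(0 6 7 9 2 3 1 4)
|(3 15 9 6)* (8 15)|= |(3 8 15 9 6)|= 5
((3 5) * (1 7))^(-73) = [0, 7, 2, 5, 4, 3, 6, 1] = (1 7)(3 5)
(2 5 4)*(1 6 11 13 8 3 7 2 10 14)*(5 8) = [0, 6, 8, 7, 10, 4, 11, 2, 3, 9, 14, 13, 12, 5, 1] = (1 6 11 13 5 4 10 14)(2 8 3 7)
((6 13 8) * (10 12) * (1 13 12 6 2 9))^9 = (1 9 2 8 13) = [0, 9, 8, 3, 4, 5, 6, 7, 13, 2, 10, 11, 12, 1]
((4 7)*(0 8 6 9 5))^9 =(0 5 9 6 8)(4 7) =[5, 1, 2, 3, 7, 9, 8, 4, 0, 6]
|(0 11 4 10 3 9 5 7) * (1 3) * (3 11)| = |(0 3 9 5 7)(1 11 4 10)| = 20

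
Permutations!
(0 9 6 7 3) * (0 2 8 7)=[9, 1, 8, 2, 4, 5, 0, 3, 7, 6]=(0 9 6)(2 8 7 3)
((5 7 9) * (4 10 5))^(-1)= (4 9 7 5 10)= [0, 1, 2, 3, 9, 10, 6, 5, 8, 7, 4]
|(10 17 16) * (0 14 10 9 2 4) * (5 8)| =|(0 14 10 17 16 9 2 4)(5 8)| =8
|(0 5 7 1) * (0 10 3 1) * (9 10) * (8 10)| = 15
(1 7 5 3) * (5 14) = (1 7 14 5 3) = [0, 7, 2, 1, 4, 3, 6, 14, 8, 9, 10, 11, 12, 13, 5]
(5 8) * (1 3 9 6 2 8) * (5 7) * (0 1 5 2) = (0 1 3 9 6)(2 8 7) = [1, 3, 8, 9, 4, 5, 0, 2, 7, 6]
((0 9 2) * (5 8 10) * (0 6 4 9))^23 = [0, 1, 9, 3, 6, 10, 2, 7, 5, 4, 8] = (2 9 4 6)(5 10 8)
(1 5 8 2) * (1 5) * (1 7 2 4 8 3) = (1 7 2 5 3)(4 8) = [0, 7, 5, 1, 8, 3, 6, 2, 4]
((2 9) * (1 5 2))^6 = [0, 2, 1, 3, 4, 9, 6, 7, 8, 5] = (1 2)(5 9)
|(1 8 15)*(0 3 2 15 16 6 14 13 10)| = |(0 3 2 15 1 8 16 6 14 13 10)| = 11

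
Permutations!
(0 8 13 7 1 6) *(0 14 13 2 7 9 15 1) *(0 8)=(1 6 14 13 9 15)(2 7 8)=[0, 6, 7, 3, 4, 5, 14, 8, 2, 15, 10, 11, 12, 9, 13, 1]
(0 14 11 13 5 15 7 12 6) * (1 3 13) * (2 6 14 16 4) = [16, 3, 6, 13, 2, 15, 0, 12, 8, 9, 10, 1, 14, 5, 11, 7, 4] = (0 16 4 2 6)(1 3 13 5 15 7 12 14 11)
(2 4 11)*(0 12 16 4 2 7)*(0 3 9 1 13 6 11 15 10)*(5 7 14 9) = [12, 13, 2, 5, 15, 7, 11, 3, 8, 1, 0, 14, 16, 6, 9, 10, 4] = (0 12 16 4 15 10)(1 13 6 11 14 9)(3 5 7)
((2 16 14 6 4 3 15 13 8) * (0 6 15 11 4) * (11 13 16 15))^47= [6, 1, 16, 8, 13, 5, 0, 7, 15, 9, 10, 3, 12, 2, 4, 14, 11]= (0 6)(2 16 11 3 8 15 14 4 13)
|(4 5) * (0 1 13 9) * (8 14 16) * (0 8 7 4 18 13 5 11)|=|(0 1 5 18 13 9 8 14 16 7 4 11)|=12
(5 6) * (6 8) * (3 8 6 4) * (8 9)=(3 9 8 4)(5 6)=[0, 1, 2, 9, 3, 6, 5, 7, 4, 8]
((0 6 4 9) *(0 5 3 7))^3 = (0 9 7 4 3 6 5) = [9, 1, 2, 6, 3, 0, 5, 4, 8, 7]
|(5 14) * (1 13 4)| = 6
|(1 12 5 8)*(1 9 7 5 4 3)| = 4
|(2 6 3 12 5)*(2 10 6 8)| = 10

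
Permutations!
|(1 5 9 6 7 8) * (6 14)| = 7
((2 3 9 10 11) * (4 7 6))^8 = (2 10 3 11 9)(4 6 7) = [0, 1, 10, 11, 6, 5, 7, 4, 8, 2, 3, 9]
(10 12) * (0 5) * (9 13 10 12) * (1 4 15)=[5, 4, 2, 3, 15, 0, 6, 7, 8, 13, 9, 11, 12, 10, 14, 1]=(0 5)(1 4 15)(9 13 10)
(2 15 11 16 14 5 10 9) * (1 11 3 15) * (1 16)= (1 11)(2 16 14 5 10 9)(3 15)= [0, 11, 16, 15, 4, 10, 6, 7, 8, 2, 9, 1, 12, 13, 5, 3, 14]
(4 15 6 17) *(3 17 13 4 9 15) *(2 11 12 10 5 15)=(2 11 12 10 5 15 6 13 4 3 17 9)=[0, 1, 11, 17, 3, 15, 13, 7, 8, 2, 5, 12, 10, 4, 14, 6, 16, 9]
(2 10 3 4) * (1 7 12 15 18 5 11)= (1 7 12 15 18 5 11)(2 10 3 4)= [0, 7, 10, 4, 2, 11, 6, 12, 8, 9, 3, 1, 15, 13, 14, 18, 16, 17, 5]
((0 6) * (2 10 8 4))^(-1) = (0 6)(2 4 8 10) = [6, 1, 4, 3, 8, 5, 0, 7, 10, 9, 2]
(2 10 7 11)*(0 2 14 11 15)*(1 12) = (0 2 10 7 15)(1 12)(11 14) = [2, 12, 10, 3, 4, 5, 6, 15, 8, 9, 7, 14, 1, 13, 11, 0]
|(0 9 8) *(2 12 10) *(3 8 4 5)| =|(0 9 4 5 3 8)(2 12 10)| =6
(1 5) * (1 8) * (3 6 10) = (1 5 8)(3 6 10) = [0, 5, 2, 6, 4, 8, 10, 7, 1, 9, 3]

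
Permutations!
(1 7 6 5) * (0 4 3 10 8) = (0 4 3 10 8)(1 7 6 5) = [4, 7, 2, 10, 3, 1, 5, 6, 0, 9, 8]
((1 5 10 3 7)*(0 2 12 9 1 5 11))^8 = (0 12 1)(2 9 11) = [12, 0, 9, 3, 4, 5, 6, 7, 8, 11, 10, 2, 1]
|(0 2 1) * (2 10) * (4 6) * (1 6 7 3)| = 8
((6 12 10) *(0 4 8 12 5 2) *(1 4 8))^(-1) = (0 2 5 6 10 12 8)(1 4) = [2, 4, 5, 3, 1, 6, 10, 7, 0, 9, 12, 11, 8]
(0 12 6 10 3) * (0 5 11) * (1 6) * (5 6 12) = (0 5 11)(1 12)(3 6 10) = [5, 12, 2, 6, 4, 11, 10, 7, 8, 9, 3, 0, 1]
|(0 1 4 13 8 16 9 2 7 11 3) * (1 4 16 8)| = |(0 4 13 1 16 9 2 7 11 3)| = 10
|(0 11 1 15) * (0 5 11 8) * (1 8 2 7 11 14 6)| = 5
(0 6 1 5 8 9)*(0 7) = (0 6 1 5 8 9 7) = [6, 5, 2, 3, 4, 8, 1, 0, 9, 7]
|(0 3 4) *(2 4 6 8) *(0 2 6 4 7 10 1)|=14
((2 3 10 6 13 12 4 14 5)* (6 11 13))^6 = (2 4 11)(3 14 13)(5 12 10) = [0, 1, 4, 14, 11, 12, 6, 7, 8, 9, 5, 2, 10, 3, 13]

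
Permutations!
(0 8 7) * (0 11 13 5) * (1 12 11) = (0 8 7 1 12 11 13 5) = [8, 12, 2, 3, 4, 0, 6, 1, 7, 9, 10, 13, 11, 5]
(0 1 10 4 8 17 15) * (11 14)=(0 1 10 4 8 17 15)(11 14)=[1, 10, 2, 3, 8, 5, 6, 7, 17, 9, 4, 14, 12, 13, 11, 0, 16, 15]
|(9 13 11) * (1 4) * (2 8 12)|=6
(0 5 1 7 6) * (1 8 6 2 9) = (0 5 8 6)(1 7 2 9) = [5, 7, 9, 3, 4, 8, 0, 2, 6, 1]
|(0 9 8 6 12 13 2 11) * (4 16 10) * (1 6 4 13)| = 9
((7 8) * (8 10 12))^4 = (12) = [0, 1, 2, 3, 4, 5, 6, 7, 8, 9, 10, 11, 12]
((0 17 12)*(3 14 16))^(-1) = (0 12 17)(3 16 14) = [12, 1, 2, 16, 4, 5, 6, 7, 8, 9, 10, 11, 17, 13, 3, 15, 14, 0]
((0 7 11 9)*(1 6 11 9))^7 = (0 7 9)(1 6 11) = [7, 6, 2, 3, 4, 5, 11, 9, 8, 0, 10, 1]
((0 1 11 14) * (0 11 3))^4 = (14)(0 1 3) = [1, 3, 2, 0, 4, 5, 6, 7, 8, 9, 10, 11, 12, 13, 14]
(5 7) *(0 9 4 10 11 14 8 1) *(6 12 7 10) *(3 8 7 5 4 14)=(0 9 14 7 4 6 12 5 10 11 3 8 1)=[9, 0, 2, 8, 6, 10, 12, 4, 1, 14, 11, 3, 5, 13, 7]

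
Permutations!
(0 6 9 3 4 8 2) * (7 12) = [6, 1, 0, 4, 8, 5, 9, 12, 2, 3, 10, 11, 7] = (0 6 9 3 4 8 2)(7 12)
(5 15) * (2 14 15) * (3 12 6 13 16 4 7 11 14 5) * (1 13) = (1 13 16 4 7 11 14 15 3 12 6)(2 5) = [0, 13, 5, 12, 7, 2, 1, 11, 8, 9, 10, 14, 6, 16, 15, 3, 4]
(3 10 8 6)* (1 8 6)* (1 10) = (1 8 10 6 3) = [0, 8, 2, 1, 4, 5, 3, 7, 10, 9, 6]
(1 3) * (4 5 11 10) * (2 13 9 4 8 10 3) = (1 2 13 9 4 5 11 3)(8 10) = [0, 2, 13, 1, 5, 11, 6, 7, 10, 4, 8, 3, 12, 9]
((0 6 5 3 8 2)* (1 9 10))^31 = (0 6 5 3 8 2)(1 9 10) = [6, 9, 0, 8, 4, 3, 5, 7, 2, 10, 1]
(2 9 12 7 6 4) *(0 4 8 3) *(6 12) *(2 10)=[4, 1, 9, 0, 10, 5, 8, 12, 3, 6, 2, 11, 7]=(0 4 10 2 9 6 8 3)(7 12)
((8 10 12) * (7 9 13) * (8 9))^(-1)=[0, 1, 2, 3, 4, 5, 6, 13, 7, 12, 8, 11, 10, 9]=(7 13 9 12 10 8)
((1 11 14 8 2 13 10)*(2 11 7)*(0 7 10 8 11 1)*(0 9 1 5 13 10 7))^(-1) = (1 9 10 2 7)(5 8 13)(11 14) = [0, 9, 7, 3, 4, 8, 6, 1, 13, 10, 2, 14, 12, 5, 11]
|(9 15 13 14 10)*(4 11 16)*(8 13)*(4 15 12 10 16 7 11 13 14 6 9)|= |(4 13 6 9 12 10)(7 11)(8 14 16 15)|= 12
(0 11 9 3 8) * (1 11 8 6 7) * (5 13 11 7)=(0 8)(1 7)(3 6 5 13 11 9)=[8, 7, 2, 6, 4, 13, 5, 1, 0, 3, 10, 9, 12, 11]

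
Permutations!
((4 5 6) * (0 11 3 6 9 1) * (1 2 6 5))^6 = (0 6 5)(1 2 3)(4 9 11) = [6, 2, 3, 1, 9, 0, 5, 7, 8, 11, 10, 4]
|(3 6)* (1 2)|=|(1 2)(3 6)|=2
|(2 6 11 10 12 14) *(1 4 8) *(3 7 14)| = 24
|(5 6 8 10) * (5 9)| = 5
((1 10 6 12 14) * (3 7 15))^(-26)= (1 14 12 6 10)(3 7 15)= [0, 14, 2, 7, 4, 5, 10, 15, 8, 9, 1, 11, 6, 13, 12, 3]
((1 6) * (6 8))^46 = [0, 8, 2, 3, 4, 5, 1, 7, 6] = (1 8 6)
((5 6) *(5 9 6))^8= [0, 1, 2, 3, 4, 5, 6, 7, 8, 9]= (9)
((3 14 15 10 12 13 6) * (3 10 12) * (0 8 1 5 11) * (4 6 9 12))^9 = (0 11 5 1 8)(3 4)(6 14)(10 15) = [11, 8, 2, 4, 3, 1, 14, 7, 0, 9, 15, 5, 12, 13, 6, 10]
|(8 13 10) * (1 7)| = 6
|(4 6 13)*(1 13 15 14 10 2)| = |(1 13 4 6 15 14 10 2)| = 8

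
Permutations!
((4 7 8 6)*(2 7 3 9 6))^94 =(2 7 8)(3 6)(4 9) =[0, 1, 7, 6, 9, 5, 3, 8, 2, 4]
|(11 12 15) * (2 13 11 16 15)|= 4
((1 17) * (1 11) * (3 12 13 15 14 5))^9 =(17)(3 15)(5 13)(12 14) =[0, 1, 2, 15, 4, 13, 6, 7, 8, 9, 10, 11, 14, 5, 12, 3, 16, 17]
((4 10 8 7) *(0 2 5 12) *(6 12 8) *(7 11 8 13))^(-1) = (0 12 6 10 4 7 13 5 2)(8 11) = [12, 1, 0, 3, 7, 2, 10, 13, 11, 9, 4, 8, 6, 5]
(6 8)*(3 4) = (3 4)(6 8) = [0, 1, 2, 4, 3, 5, 8, 7, 6]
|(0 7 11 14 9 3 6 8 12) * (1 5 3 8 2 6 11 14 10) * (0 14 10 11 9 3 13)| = 30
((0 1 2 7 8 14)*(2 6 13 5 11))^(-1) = (0 14 8 7 2 11 5 13 6 1) = [14, 0, 11, 3, 4, 13, 1, 2, 7, 9, 10, 5, 12, 6, 8]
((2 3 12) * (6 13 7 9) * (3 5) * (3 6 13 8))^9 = (13)(2 8)(3 5)(6 12) = [0, 1, 8, 5, 4, 3, 12, 7, 2, 9, 10, 11, 6, 13]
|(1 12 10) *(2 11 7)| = 3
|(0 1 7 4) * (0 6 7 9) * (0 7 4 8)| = |(0 1 9 7 8)(4 6)| = 10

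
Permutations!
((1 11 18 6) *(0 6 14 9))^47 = (0 14 11 6 9 18 1) = [14, 0, 2, 3, 4, 5, 9, 7, 8, 18, 10, 6, 12, 13, 11, 15, 16, 17, 1]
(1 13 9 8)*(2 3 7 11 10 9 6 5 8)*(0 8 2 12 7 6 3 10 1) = (0 8)(1 13 3 6 5 2 10 9 12 7 11) = [8, 13, 10, 6, 4, 2, 5, 11, 0, 12, 9, 1, 7, 3]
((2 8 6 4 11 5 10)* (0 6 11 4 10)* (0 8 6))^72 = (11) = [0, 1, 2, 3, 4, 5, 6, 7, 8, 9, 10, 11]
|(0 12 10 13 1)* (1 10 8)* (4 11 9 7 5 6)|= 12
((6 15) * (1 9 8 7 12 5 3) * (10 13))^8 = (15)(1 9 8 7 12 5 3) = [0, 9, 2, 1, 4, 3, 6, 12, 7, 8, 10, 11, 5, 13, 14, 15]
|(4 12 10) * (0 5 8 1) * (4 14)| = |(0 5 8 1)(4 12 10 14)| = 4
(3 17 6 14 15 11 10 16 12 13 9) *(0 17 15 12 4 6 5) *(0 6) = (0 17 5 6 14 12 13 9 3 15 11 10 16 4) = [17, 1, 2, 15, 0, 6, 14, 7, 8, 3, 16, 10, 13, 9, 12, 11, 4, 5]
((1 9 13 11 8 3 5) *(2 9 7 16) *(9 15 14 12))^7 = (1 9 7 13 16 11 2 8 15 3 14 5 12) = [0, 9, 8, 14, 4, 12, 6, 13, 15, 7, 10, 2, 1, 16, 5, 3, 11]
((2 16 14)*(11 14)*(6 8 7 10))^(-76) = (16) = [0, 1, 2, 3, 4, 5, 6, 7, 8, 9, 10, 11, 12, 13, 14, 15, 16]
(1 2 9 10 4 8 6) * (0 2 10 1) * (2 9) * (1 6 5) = (0 9 6)(1 10 4 8 5) = [9, 10, 2, 3, 8, 1, 0, 7, 5, 6, 4]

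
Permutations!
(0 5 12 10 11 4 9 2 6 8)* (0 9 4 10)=(0 5 12)(2 6 8 9)(10 11)=[5, 1, 6, 3, 4, 12, 8, 7, 9, 2, 11, 10, 0]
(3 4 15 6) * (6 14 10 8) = (3 4 15 14 10 8 6) = [0, 1, 2, 4, 15, 5, 3, 7, 6, 9, 8, 11, 12, 13, 10, 14]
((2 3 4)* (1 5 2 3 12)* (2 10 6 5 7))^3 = (1 12 2 7)(3 4) = [0, 12, 7, 4, 3, 5, 6, 1, 8, 9, 10, 11, 2]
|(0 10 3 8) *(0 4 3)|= |(0 10)(3 8 4)|= 6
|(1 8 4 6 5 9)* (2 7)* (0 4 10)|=8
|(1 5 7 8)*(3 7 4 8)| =|(1 5 4 8)(3 7)| =4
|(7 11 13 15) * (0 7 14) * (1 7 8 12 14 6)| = |(0 8 12 14)(1 7 11 13 15 6)| = 12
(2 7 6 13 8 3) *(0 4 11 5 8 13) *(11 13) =(0 4 13 11 5 8 3 2 7 6) =[4, 1, 7, 2, 13, 8, 0, 6, 3, 9, 10, 5, 12, 11]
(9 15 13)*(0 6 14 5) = [6, 1, 2, 3, 4, 0, 14, 7, 8, 15, 10, 11, 12, 9, 5, 13] = (0 6 14 5)(9 15 13)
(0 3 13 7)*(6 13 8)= (0 3 8 6 13 7)= [3, 1, 2, 8, 4, 5, 13, 0, 6, 9, 10, 11, 12, 7]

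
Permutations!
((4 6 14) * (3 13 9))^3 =(14) =[0, 1, 2, 3, 4, 5, 6, 7, 8, 9, 10, 11, 12, 13, 14]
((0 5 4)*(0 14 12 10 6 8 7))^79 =(0 8 10 14 5 7 6 12 4) =[8, 1, 2, 3, 0, 7, 12, 6, 10, 9, 14, 11, 4, 13, 5]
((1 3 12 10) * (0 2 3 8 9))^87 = (0 9 8 1 10 12 3 2) = [9, 10, 0, 2, 4, 5, 6, 7, 1, 8, 12, 11, 3]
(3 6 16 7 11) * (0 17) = (0 17)(3 6 16 7 11) = [17, 1, 2, 6, 4, 5, 16, 11, 8, 9, 10, 3, 12, 13, 14, 15, 7, 0]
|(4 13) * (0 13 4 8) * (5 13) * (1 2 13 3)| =7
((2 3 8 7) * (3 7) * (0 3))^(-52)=(0 8 3)=[8, 1, 2, 0, 4, 5, 6, 7, 3]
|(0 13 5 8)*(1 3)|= 4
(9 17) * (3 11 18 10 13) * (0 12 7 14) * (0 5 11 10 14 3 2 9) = (0 12 7 3 10 13 2 9 17)(5 11 18 14) = [12, 1, 9, 10, 4, 11, 6, 3, 8, 17, 13, 18, 7, 2, 5, 15, 16, 0, 14]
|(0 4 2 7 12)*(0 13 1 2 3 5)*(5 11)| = 5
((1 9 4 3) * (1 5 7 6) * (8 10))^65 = (1 4 5 6 9 3 7)(8 10) = [0, 4, 2, 7, 5, 6, 9, 1, 10, 3, 8]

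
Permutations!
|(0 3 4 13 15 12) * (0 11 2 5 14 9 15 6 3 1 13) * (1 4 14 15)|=|(0 4)(1 13 6 3 14 9)(2 5 15 12 11)|=30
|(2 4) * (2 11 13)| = 4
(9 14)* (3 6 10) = (3 6 10)(9 14) = [0, 1, 2, 6, 4, 5, 10, 7, 8, 14, 3, 11, 12, 13, 9]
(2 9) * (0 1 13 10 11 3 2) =(0 1 13 10 11 3 2 9) =[1, 13, 9, 2, 4, 5, 6, 7, 8, 0, 11, 3, 12, 10]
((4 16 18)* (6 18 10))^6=(4 16 10 6 18)=[0, 1, 2, 3, 16, 5, 18, 7, 8, 9, 6, 11, 12, 13, 14, 15, 10, 17, 4]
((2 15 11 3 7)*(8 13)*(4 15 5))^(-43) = (2 7 3 11 15 4 5)(8 13) = [0, 1, 7, 11, 5, 2, 6, 3, 13, 9, 10, 15, 12, 8, 14, 4]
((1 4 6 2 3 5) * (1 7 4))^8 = [0, 1, 5, 7, 2, 4, 3, 6] = (2 5 4)(3 7 6)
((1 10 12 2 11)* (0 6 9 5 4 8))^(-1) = (0 8 4 5 9 6)(1 11 2 12 10) = [8, 11, 12, 3, 5, 9, 0, 7, 4, 6, 1, 2, 10]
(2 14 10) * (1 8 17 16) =(1 8 17 16)(2 14 10) =[0, 8, 14, 3, 4, 5, 6, 7, 17, 9, 2, 11, 12, 13, 10, 15, 1, 16]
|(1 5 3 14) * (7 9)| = 4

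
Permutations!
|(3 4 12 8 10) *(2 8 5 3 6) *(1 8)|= 20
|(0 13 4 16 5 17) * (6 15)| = 6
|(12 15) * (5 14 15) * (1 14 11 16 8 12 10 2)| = 5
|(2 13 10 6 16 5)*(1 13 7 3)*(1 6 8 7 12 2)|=18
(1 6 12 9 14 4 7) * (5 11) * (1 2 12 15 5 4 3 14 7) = (1 6 15 5 11 4)(2 12 9 7)(3 14) = [0, 6, 12, 14, 1, 11, 15, 2, 8, 7, 10, 4, 9, 13, 3, 5]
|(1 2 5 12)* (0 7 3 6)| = |(0 7 3 6)(1 2 5 12)| = 4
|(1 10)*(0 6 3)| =|(0 6 3)(1 10)| =6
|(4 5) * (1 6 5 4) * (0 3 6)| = 5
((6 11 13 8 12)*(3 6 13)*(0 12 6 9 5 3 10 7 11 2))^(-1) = (0 2 6 8 13 12)(3 5 9)(7 10 11) = [2, 1, 6, 5, 4, 9, 8, 10, 13, 3, 11, 7, 0, 12]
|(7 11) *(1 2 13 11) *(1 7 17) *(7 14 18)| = 15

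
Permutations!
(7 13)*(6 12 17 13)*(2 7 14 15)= (2 7 6 12 17 13 14 15)= [0, 1, 7, 3, 4, 5, 12, 6, 8, 9, 10, 11, 17, 14, 15, 2, 16, 13]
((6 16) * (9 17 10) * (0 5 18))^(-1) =(0 18 5)(6 16)(9 10 17) =[18, 1, 2, 3, 4, 0, 16, 7, 8, 10, 17, 11, 12, 13, 14, 15, 6, 9, 5]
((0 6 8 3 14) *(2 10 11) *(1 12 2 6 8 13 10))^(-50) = (0 3)(1 12 2)(6 10)(8 14)(11 13) = [3, 12, 1, 0, 4, 5, 10, 7, 14, 9, 6, 13, 2, 11, 8]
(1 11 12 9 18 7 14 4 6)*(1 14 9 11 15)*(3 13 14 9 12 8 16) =(1 15)(3 13 14 4 6 9 18 7 12 11 8 16) =[0, 15, 2, 13, 6, 5, 9, 12, 16, 18, 10, 8, 11, 14, 4, 1, 3, 17, 7]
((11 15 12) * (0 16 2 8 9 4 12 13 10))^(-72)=(0 4 10 9 13 8 15 2 11 16 12)=[4, 1, 11, 3, 10, 5, 6, 7, 15, 13, 9, 16, 0, 8, 14, 2, 12]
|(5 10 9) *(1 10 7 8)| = 6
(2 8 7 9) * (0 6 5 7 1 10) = (0 6 5 7 9 2 8 1 10) = [6, 10, 8, 3, 4, 7, 5, 9, 1, 2, 0]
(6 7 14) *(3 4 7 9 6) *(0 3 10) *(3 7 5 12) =(0 7 14 10)(3 4 5 12)(6 9) =[7, 1, 2, 4, 5, 12, 9, 14, 8, 6, 0, 11, 3, 13, 10]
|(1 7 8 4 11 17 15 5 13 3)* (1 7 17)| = 10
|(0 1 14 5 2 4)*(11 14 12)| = 8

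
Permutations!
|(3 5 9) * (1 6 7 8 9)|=7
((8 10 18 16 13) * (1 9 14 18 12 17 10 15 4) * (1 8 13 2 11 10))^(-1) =(1 17 12 10 11 2 16 18 14 9)(4 15 8) =[0, 17, 16, 3, 15, 5, 6, 7, 4, 1, 11, 2, 10, 13, 9, 8, 18, 12, 14]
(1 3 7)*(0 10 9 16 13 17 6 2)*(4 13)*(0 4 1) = (0 10 9 16 1 3 7)(2 4 13 17 6) = [10, 3, 4, 7, 13, 5, 2, 0, 8, 16, 9, 11, 12, 17, 14, 15, 1, 6]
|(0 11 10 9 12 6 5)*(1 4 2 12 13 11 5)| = |(0 5)(1 4 2 12 6)(9 13 11 10)| = 20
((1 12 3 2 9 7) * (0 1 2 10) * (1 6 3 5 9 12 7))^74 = (0 3)(1 2 5)(6 10)(7 12 9) = [3, 2, 5, 0, 4, 1, 10, 12, 8, 7, 6, 11, 9]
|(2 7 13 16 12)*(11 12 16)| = |(16)(2 7 13 11 12)| = 5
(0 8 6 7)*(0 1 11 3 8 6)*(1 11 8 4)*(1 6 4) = (0 4 6 7 11 3 1 8) = [4, 8, 2, 1, 6, 5, 7, 11, 0, 9, 10, 3]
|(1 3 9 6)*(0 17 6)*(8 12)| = |(0 17 6 1 3 9)(8 12)| = 6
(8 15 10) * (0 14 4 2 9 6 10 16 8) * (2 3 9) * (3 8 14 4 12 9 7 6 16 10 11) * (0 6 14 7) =(0 4 8 15 10 6 11 3)(7 14 12 9 16) =[4, 1, 2, 0, 8, 5, 11, 14, 15, 16, 6, 3, 9, 13, 12, 10, 7]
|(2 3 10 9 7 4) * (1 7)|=7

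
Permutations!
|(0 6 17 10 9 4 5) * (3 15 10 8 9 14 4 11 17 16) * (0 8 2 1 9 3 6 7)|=|(0 7)(1 9 11 17 2)(3 15 10 14 4 5 8)(6 16)|=70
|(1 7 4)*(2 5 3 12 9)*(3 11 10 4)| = 10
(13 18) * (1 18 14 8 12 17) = [0, 18, 2, 3, 4, 5, 6, 7, 12, 9, 10, 11, 17, 14, 8, 15, 16, 1, 13] = (1 18 13 14 8 12 17)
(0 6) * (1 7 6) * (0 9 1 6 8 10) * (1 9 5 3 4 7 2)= (0 6 5 3 4 7 8 10)(1 2)= [6, 2, 1, 4, 7, 3, 5, 8, 10, 9, 0]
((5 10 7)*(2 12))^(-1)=(2 12)(5 7 10)=[0, 1, 12, 3, 4, 7, 6, 10, 8, 9, 5, 11, 2]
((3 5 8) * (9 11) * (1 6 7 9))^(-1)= (1 11 9 7 6)(3 8 5)= [0, 11, 2, 8, 4, 3, 1, 6, 5, 7, 10, 9]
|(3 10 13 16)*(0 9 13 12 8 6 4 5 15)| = 12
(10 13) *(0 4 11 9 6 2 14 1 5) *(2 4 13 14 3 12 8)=[13, 5, 3, 12, 11, 0, 4, 7, 2, 6, 14, 9, 8, 10, 1]=(0 13 10 14 1 5)(2 3 12 8)(4 11 9 6)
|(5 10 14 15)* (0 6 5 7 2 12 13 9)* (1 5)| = 12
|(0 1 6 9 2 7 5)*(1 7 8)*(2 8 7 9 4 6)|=14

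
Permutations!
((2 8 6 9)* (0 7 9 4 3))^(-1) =(0 3 4 6 8 2 9 7) =[3, 1, 9, 4, 6, 5, 8, 0, 2, 7]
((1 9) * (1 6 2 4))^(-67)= (1 2 9 4 6)= [0, 2, 9, 3, 6, 5, 1, 7, 8, 4]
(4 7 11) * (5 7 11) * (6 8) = (4 11)(5 7)(6 8) = [0, 1, 2, 3, 11, 7, 8, 5, 6, 9, 10, 4]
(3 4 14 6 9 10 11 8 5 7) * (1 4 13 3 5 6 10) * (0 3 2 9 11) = [3, 4, 9, 13, 14, 7, 11, 5, 6, 1, 0, 8, 12, 2, 10] = (0 3 13 2 9 1 4 14 10)(5 7)(6 11 8)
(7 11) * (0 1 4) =(0 1 4)(7 11) =[1, 4, 2, 3, 0, 5, 6, 11, 8, 9, 10, 7]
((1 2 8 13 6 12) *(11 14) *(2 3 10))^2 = (14)(1 10 8 6)(2 13 12 3) = [0, 10, 13, 2, 4, 5, 1, 7, 6, 9, 8, 11, 3, 12, 14]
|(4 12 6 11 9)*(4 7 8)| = |(4 12 6 11 9 7 8)| = 7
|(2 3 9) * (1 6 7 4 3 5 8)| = 9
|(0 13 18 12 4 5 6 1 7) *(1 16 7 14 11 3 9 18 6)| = |(0 13 6 16 7)(1 14 11 3 9 18 12 4 5)| = 45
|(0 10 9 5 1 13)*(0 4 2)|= 8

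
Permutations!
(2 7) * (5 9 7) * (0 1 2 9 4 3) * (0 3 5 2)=[1, 0, 2, 3, 5, 4, 6, 9, 8, 7]=(0 1)(4 5)(7 9)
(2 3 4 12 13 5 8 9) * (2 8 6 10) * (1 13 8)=[0, 13, 3, 4, 12, 6, 10, 7, 9, 1, 2, 11, 8, 5]=(1 13 5 6 10 2 3 4 12 8 9)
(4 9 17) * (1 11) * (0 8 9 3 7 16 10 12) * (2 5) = [8, 11, 5, 7, 3, 2, 6, 16, 9, 17, 12, 1, 0, 13, 14, 15, 10, 4] = (0 8 9 17 4 3 7 16 10 12)(1 11)(2 5)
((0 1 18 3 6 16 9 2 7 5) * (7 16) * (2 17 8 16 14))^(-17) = (0 6 1 7 18 5 3)(2 14)(8 17 9 16) = [6, 7, 14, 0, 4, 3, 1, 18, 17, 16, 10, 11, 12, 13, 2, 15, 8, 9, 5]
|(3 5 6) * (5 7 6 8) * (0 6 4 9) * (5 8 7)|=|(0 6 3 5 7 4 9)|=7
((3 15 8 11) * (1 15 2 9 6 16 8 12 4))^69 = [0, 15, 3, 11, 1, 5, 9, 7, 16, 2, 10, 8, 4, 13, 14, 12, 6] = (1 15 12 4)(2 3 11 8 16 6 9)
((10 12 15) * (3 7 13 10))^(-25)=(3 15 12 10 13 7)=[0, 1, 2, 15, 4, 5, 6, 3, 8, 9, 13, 11, 10, 7, 14, 12]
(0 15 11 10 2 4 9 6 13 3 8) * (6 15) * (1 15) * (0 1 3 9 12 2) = [6, 15, 4, 8, 12, 5, 13, 7, 1, 3, 0, 10, 2, 9, 14, 11] = (0 6 13 9 3 8 1 15 11 10)(2 4 12)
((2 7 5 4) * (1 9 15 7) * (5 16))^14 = [0, 4, 5, 3, 16, 7, 6, 9, 8, 2, 10, 11, 12, 13, 14, 1, 15] = (1 4 16 15)(2 5 7 9)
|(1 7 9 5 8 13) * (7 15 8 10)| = 4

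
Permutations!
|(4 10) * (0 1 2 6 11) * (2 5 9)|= 14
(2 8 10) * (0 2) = (0 2 8 10) = [2, 1, 8, 3, 4, 5, 6, 7, 10, 9, 0]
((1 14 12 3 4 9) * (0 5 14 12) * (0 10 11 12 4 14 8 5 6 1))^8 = (0 4 6 9 1)(3 11 14 12 10) = [4, 0, 2, 11, 6, 5, 9, 7, 8, 1, 3, 14, 10, 13, 12]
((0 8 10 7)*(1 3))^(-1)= [7, 3, 2, 1, 4, 5, 6, 10, 0, 9, 8]= (0 7 10 8)(1 3)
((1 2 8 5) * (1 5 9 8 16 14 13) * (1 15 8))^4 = (1 13)(2 15)(8 16)(9 14) = [0, 13, 15, 3, 4, 5, 6, 7, 16, 14, 10, 11, 12, 1, 9, 2, 8]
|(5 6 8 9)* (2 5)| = |(2 5 6 8 9)| = 5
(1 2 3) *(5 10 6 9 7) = (1 2 3)(5 10 6 9 7) = [0, 2, 3, 1, 4, 10, 9, 5, 8, 7, 6]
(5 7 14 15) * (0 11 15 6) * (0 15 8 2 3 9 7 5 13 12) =(0 11 8 2 3 9 7 14 6 15 13 12) =[11, 1, 3, 9, 4, 5, 15, 14, 2, 7, 10, 8, 0, 12, 6, 13]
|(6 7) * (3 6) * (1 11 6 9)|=6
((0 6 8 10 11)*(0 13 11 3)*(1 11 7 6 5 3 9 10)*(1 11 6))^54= (13)= [0, 1, 2, 3, 4, 5, 6, 7, 8, 9, 10, 11, 12, 13]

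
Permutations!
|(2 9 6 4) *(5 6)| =5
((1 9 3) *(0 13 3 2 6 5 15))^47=(0 3 9 6 15 13 1 2 5)=[3, 2, 5, 9, 4, 0, 15, 7, 8, 6, 10, 11, 12, 1, 14, 13]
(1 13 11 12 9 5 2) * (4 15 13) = [0, 4, 1, 3, 15, 2, 6, 7, 8, 5, 10, 12, 9, 11, 14, 13] = (1 4 15 13 11 12 9 5 2)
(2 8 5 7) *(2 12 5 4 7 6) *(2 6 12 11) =[0, 1, 8, 3, 7, 12, 6, 11, 4, 9, 10, 2, 5] =(2 8 4 7 11)(5 12)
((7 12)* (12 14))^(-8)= (7 14 12)= [0, 1, 2, 3, 4, 5, 6, 14, 8, 9, 10, 11, 7, 13, 12]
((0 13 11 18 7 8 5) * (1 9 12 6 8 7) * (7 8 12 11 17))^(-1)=(0 5 8 7 17 13)(1 18 11 9)(6 12)=[5, 18, 2, 3, 4, 8, 12, 17, 7, 1, 10, 9, 6, 0, 14, 15, 16, 13, 11]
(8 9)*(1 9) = (1 9 8) = [0, 9, 2, 3, 4, 5, 6, 7, 1, 8]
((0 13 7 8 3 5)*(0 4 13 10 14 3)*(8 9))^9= [8, 1, 2, 14, 5, 3, 6, 13, 9, 7, 0, 11, 12, 4, 10]= (0 8 9 7 13 4 5 3 14 10)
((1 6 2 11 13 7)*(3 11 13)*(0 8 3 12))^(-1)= (0 12 11 3 8)(1 7 13 2 6)= [12, 7, 6, 8, 4, 5, 1, 13, 0, 9, 10, 3, 11, 2]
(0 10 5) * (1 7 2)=(0 10 5)(1 7 2)=[10, 7, 1, 3, 4, 0, 6, 2, 8, 9, 5]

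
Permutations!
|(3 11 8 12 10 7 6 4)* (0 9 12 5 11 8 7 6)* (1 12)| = 12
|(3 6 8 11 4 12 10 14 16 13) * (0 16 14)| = 10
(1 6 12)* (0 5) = (0 5)(1 6 12) = [5, 6, 2, 3, 4, 0, 12, 7, 8, 9, 10, 11, 1]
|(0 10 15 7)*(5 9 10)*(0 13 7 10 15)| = |(0 5 9 15 10)(7 13)| = 10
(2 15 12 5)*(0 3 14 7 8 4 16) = (0 3 14 7 8 4 16)(2 15 12 5) = [3, 1, 15, 14, 16, 2, 6, 8, 4, 9, 10, 11, 5, 13, 7, 12, 0]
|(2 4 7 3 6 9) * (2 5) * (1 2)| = 8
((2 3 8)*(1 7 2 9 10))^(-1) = (1 10 9 8 3 2 7) = [0, 10, 7, 2, 4, 5, 6, 1, 3, 8, 9]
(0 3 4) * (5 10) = (0 3 4)(5 10) = [3, 1, 2, 4, 0, 10, 6, 7, 8, 9, 5]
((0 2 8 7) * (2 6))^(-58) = (0 2 7 6 8) = [2, 1, 7, 3, 4, 5, 8, 6, 0]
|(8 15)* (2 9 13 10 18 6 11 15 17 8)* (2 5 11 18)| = |(2 9 13 10)(5 11 15)(6 18)(8 17)| = 12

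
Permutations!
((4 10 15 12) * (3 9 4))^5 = (3 12 15 10 4 9) = [0, 1, 2, 12, 9, 5, 6, 7, 8, 3, 4, 11, 15, 13, 14, 10]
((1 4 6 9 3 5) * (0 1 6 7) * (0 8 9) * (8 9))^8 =[0, 1, 2, 3, 4, 5, 6, 7, 8, 9] =(9)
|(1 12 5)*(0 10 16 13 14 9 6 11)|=24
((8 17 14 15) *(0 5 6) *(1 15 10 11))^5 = (0 6 5)(1 10 17 15 11 14 8) = [6, 10, 2, 3, 4, 0, 5, 7, 1, 9, 17, 14, 12, 13, 8, 11, 16, 15]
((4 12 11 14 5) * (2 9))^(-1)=[0, 1, 9, 3, 5, 14, 6, 7, 8, 2, 10, 12, 4, 13, 11]=(2 9)(4 5 14 11 12)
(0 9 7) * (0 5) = (0 9 7 5) = [9, 1, 2, 3, 4, 0, 6, 5, 8, 7]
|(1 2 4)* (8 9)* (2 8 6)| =6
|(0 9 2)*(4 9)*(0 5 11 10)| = |(0 4 9 2 5 11 10)| = 7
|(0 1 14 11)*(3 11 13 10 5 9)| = 9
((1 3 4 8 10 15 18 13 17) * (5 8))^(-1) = (1 17 13 18 15 10 8 5 4 3) = [0, 17, 2, 1, 3, 4, 6, 7, 5, 9, 8, 11, 12, 18, 14, 10, 16, 13, 15]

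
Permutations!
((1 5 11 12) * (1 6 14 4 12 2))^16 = (14) = [0, 1, 2, 3, 4, 5, 6, 7, 8, 9, 10, 11, 12, 13, 14]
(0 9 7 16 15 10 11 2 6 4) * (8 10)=[9, 1, 6, 3, 0, 5, 4, 16, 10, 7, 11, 2, 12, 13, 14, 8, 15]=(0 9 7 16 15 8 10 11 2 6 4)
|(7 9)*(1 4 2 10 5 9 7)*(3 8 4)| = |(1 3 8 4 2 10 5 9)| = 8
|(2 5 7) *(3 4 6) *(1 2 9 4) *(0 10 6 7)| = |(0 10 6 3 1 2 5)(4 7 9)| = 21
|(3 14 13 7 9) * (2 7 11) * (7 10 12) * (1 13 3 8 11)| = |(1 13)(2 10 12 7 9 8 11)(3 14)| = 14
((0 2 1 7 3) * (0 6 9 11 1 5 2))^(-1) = (1 11 9 6 3 7)(2 5) = [0, 11, 5, 7, 4, 2, 3, 1, 8, 6, 10, 9]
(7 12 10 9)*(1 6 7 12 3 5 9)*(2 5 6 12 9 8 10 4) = [0, 12, 5, 6, 2, 8, 7, 3, 10, 9, 1, 11, 4] = (1 12 4 2 5 8 10)(3 6 7)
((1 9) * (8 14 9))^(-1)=(1 9 14 8)=[0, 9, 2, 3, 4, 5, 6, 7, 1, 14, 10, 11, 12, 13, 8]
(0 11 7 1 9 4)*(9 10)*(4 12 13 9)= (0 11 7 1 10 4)(9 12 13)= [11, 10, 2, 3, 0, 5, 6, 1, 8, 12, 4, 7, 13, 9]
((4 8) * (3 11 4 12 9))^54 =(12) =[0, 1, 2, 3, 4, 5, 6, 7, 8, 9, 10, 11, 12]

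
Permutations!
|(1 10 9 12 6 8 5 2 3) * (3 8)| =6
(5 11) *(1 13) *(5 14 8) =(1 13)(5 11 14 8) =[0, 13, 2, 3, 4, 11, 6, 7, 5, 9, 10, 14, 12, 1, 8]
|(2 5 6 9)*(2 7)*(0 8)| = |(0 8)(2 5 6 9 7)| = 10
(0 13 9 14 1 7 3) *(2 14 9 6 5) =(0 13 6 5 2 14 1 7 3) =[13, 7, 14, 0, 4, 2, 5, 3, 8, 9, 10, 11, 12, 6, 1]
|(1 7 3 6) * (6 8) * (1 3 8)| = 5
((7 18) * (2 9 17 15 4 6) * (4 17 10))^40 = (18) = [0, 1, 2, 3, 4, 5, 6, 7, 8, 9, 10, 11, 12, 13, 14, 15, 16, 17, 18]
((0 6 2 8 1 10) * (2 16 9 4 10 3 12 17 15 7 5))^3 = (0 9)(1 17 5)(2 3 15)(4 6)(7 8 12)(10 16) = [9, 17, 3, 15, 6, 1, 4, 8, 12, 0, 16, 11, 7, 13, 14, 2, 10, 5]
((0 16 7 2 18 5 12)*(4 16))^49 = (0 4 16 7 2 18 5 12) = [4, 1, 18, 3, 16, 12, 6, 2, 8, 9, 10, 11, 0, 13, 14, 15, 7, 17, 5]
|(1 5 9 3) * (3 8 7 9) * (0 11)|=6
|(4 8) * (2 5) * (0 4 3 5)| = 6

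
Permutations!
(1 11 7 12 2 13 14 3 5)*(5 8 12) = [0, 11, 13, 8, 4, 1, 6, 5, 12, 9, 10, 7, 2, 14, 3] = (1 11 7 5)(2 13 14 3 8 12)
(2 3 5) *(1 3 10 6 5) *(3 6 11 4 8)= [0, 6, 10, 1, 8, 2, 5, 7, 3, 9, 11, 4]= (1 6 5 2 10 11 4 8 3)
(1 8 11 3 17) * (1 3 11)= (1 8)(3 17)= [0, 8, 2, 17, 4, 5, 6, 7, 1, 9, 10, 11, 12, 13, 14, 15, 16, 3]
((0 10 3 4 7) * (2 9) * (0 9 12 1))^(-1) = [1, 12, 9, 10, 3, 5, 6, 4, 8, 7, 0, 11, 2] = (0 1 12 2 9 7 4 3 10)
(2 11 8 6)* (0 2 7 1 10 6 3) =(0 2 11 8 3)(1 10 6 7) =[2, 10, 11, 0, 4, 5, 7, 1, 3, 9, 6, 8]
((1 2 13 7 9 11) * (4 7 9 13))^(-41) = (1 2 4 7 13 9 11) = [0, 2, 4, 3, 7, 5, 6, 13, 8, 11, 10, 1, 12, 9]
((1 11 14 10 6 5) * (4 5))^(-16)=(1 4 10 11 5 6 14)=[0, 4, 2, 3, 10, 6, 14, 7, 8, 9, 11, 5, 12, 13, 1]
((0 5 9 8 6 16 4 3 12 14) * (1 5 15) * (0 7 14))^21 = (0 12 3 4 16 6 8 9 5 1 15)(7 14) = [12, 15, 2, 4, 16, 1, 8, 14, 9, 5, 10, 11, 3, 13, 7, 0, 6]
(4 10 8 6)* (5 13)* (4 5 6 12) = [0, 1, 2, 3, 10, 13, 5, 7, 12, 9, 8, 11, 4, 6] = (4 10 8 12)(5 13 6)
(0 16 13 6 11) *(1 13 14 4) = (0 16 14 4 1 13 6 11) = [16, 13, 2, 3, 1, 5, 11, 7, 8, 9, 10, 0, 12, 6, 4, 15, 14]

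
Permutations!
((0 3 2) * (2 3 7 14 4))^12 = (0 14 2 7 4) = [14, 1, 7, 3, 0, 5, 6, 4, 8, 9, 10, 11, 12, 13, 2]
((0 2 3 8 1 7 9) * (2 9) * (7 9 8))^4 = (9)(2 3 7) = [0, 1, 3, 7, 4, 5, 6, 2, 8, 9]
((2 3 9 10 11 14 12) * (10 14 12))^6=(2 12 11 10 14 9 3)=[0, 1, 12, 2, 4, 5, 6, 7, 8, 3, 14, 10, 11, 13, 9]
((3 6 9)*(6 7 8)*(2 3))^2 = (2 7 6)(3 8 9) = [0, 1, 7, 8, 4, 5, 2, 6, 9, 3]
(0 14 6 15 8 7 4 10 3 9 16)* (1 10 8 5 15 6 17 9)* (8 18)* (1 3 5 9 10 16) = (0 14 17 10 5 15 9 1 16)(4 18 8 7) = [14, 16, 2, 3, 18, 15, 6, 4, 7, 1, 5, 11, 12, 13, 17, 9, 0, 10, 8]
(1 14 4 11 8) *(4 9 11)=(1 14 9 11 8)=[0, 14, 2, 3, 4, 5, 6, 7, 1, 11, 10, 8, 12, 13, 9]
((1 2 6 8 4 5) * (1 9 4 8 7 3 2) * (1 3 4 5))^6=(9)=[0, 1, 2, 3, 4, 5, 6, 7, 8, 9]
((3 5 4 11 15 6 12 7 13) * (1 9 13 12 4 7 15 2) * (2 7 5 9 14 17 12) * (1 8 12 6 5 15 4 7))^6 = (1 8 17 4 7)(2 14 12 6 11) = [0, 8, 14, 3, 7, 5, 11, 1, 17, 9, 10, 2, 6, 13, 12, 15, 16, 4]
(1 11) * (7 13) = (1 11)(7 13) = [0, 11, 2, 3, 4, 5, 6, 13, 8, 9, 10, 1, 12, 7]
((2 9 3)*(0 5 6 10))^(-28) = (10)(2 3 9) = [0, 1, 3, 9, 4, 5, 6, 7, 8, 2, 10]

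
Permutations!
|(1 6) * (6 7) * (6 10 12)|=5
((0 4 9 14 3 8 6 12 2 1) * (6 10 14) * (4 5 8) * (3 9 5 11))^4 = (0 5 9 1 4 14 2 3 10 12 11 8 6) = [5, 4, 3, 10, 14, 9, 0, 7, 6, 1, 12, 8, 11, 13, 2]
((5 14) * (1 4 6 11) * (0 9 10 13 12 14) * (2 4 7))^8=(0 9 10 13 12 14 5)(1 2 6)(4 11 7)=[9, 2, 6, 3, 11, 0, 1, 4, 8, 10, 13, 7, 14, 12, 5]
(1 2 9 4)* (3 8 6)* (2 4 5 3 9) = (1 4)(3 8 6 9 5) = [0, 4, 2, 8, 1, 3, 9, 7, 6, 5]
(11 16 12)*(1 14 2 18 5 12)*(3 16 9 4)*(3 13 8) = (1 14 2 18 5 12 11 9 4 13 8 3 16) = [0, 14, 18, 16, 13, 12, 6, 7, 3, 4, 10, 9, 11, 8, 2, 15, 1, 17, 5]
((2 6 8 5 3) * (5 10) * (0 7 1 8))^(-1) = (0 6 2 3 5 10 8 1 7) = [6, 7, 3, 5, 4, 10, 2, 0, 1, 9, 8]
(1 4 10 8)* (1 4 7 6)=(1 7 6)(4 10 8)=[0, 7, 2, 3, 10, 5, 1, 6, 4, 9, 8]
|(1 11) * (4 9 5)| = |(1 11)(4 9 5)| = 6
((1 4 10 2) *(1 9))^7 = (1 10 9 4 2) = [0, 10, 1, 3, 2, 5, 6, 7, 8, 4, 9]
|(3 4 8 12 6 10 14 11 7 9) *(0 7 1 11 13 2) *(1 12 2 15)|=|(0 7 9 3 4 8 2)(1 11 12 6 10 14 13 15)|=56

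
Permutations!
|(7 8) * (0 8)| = |(0 8 7)| = 3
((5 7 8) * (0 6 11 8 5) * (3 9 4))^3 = (0 8 11 6)(5 7) = [8, 1, 2, 3, 4, 7, 0, 5, 11, 9, 10, 6]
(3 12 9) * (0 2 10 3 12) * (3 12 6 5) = [2, 1, 10, 0, 4, 3, 5, 7, 8, 6, 12, 11, 9] = (0 2 10 12 9 6 5 3)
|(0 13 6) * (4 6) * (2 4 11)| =|(0 13 11 2 4 6)| =6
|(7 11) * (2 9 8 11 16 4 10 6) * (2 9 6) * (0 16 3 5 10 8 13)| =13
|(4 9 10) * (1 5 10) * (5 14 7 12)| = 8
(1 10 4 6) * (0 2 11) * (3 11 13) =[2, 10, 13, 11, 6, 5, 1, 7, 8, 9, 4, 0, 12, 3] =(0 2 13 3 11)(1 10 4 6)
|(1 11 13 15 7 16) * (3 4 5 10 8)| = 30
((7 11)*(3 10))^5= (3 10)(7 11)= [0, 1, 2, 10, 4, 5, 6, 11, 8, 9, 3, 7]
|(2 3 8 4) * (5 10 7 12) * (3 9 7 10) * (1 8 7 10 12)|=|(1 8 4 2 9 10 12 5 3 7)|=10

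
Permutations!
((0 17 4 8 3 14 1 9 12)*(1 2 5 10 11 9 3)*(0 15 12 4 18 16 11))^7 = [8, 17, 11, 18, 10, 9, 6, 7, 0, 5, 4, 2, 15, 13, 16, 12, 14, 1, 3] = (0 8)(1 17)(2 11)(3 18)(4 10)(5 9)(12 15)(14 16)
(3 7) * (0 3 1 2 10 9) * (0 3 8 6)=(0 8 6)(1 2 10 9 3 7)=[8, 2, 10, 7, 4, 5, 0, 1, 6, 3, 9]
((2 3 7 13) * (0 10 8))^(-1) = (0 8 10)(2 13 7 3) = [8, 1, 13, 2, 4, 5, 6, 3, 10, 9, 0, 11, 12, 7]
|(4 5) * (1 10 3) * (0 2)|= |(0 2)(1 10 3)(4 5)|= 6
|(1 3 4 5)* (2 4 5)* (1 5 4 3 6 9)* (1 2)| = |(1 6 9 2 3 4)| = 6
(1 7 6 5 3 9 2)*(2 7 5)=(1 5 3 9 7 6 2)=[0, 5, 1, 9, 4, 3, 2, 6, 8, 7]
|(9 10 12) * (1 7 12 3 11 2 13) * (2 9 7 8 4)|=20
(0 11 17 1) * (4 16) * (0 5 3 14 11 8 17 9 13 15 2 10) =(0 8 17 1 5 3 14 11 9 13 15 2 10)(4 16) =[8, 5, 10, 14, 16, 3, 6, 7, 17, 13, 0, 9, 12, 15, 11, 2, 4, 1]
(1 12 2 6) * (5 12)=[0, 5, 6, 3, 4, 12, 1, 7, 8, 9, 10, 11, 2]=(1 5 12 2 6)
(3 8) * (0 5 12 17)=(0 5 12 17)(3 8)=[5, 1, 2, 8, 4, 12, 6, 7, 3, 9, 10, 11, 17, 13, 14, 15, 16, 0]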